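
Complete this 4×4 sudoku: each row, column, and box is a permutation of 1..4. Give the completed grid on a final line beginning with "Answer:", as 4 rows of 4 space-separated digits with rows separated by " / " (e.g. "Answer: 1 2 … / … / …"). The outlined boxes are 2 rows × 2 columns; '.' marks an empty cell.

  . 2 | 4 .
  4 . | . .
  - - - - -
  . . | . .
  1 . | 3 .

Step 1. [r1c4∈{1,3}] r1c4 is the only open cell in row 1 admitting 1, so r1c4=1.
Step 2. [r4c4∈{2,4}] 2 has one home in row 4: r4c4, so r4c4=2.
Step 3. [r1c1∈{3}] r1c1 is down to just 3, so r1c1=3.
Step 4. [r3c2∈{3,4}] row 3 places 3 nowhere but r3c2. So r3c2=3.
Step 5. [r2c2∈{1}] nothing but 1 survives at r2c2, so r2c2=1.
Step 6. [r4c2∈{4}] only 4 remains possible at r4c2. So r4c2=4.
Step 7. [r2c3∈{2}] nothing but 2 survives at r2c3. So r2c3=2.
Step 8. [r2c4∈{3}] r2c4 has the single candidate 3, so r2c4=3.
Step 9. [r3c4∈{4}] r3c4's peers cover all but 4, so r3c4=4.
Step 10. [r3c3∈{1}] r3c3 has the single candidate 1 ⇒ r3c3=1.
Step 11. [r3c1∈{2}] only 2 remains possible at r3c1. So r3c1=2.

Answer: 3 2 4 1 / 4 1 2 3 / 2 3 1 4 / 1 4 3 2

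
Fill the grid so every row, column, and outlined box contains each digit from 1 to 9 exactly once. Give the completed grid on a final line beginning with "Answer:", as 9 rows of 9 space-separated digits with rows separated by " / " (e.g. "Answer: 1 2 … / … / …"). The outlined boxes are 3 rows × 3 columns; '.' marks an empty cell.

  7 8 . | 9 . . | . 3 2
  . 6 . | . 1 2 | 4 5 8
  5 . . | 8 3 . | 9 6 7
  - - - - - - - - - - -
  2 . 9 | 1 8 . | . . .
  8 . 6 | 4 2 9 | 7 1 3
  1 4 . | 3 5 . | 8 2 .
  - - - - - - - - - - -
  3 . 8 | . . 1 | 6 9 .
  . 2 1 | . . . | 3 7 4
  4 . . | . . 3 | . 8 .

Step 1. [r9c3∈{5,7}] in col 3, 5 fits only at r9c3, so r9c3=5.
Step 2. [r8c1∈{6,9}] in col 1, 6 fits only at r8c1, so r8c1=6.
Step 3. [r7c2∈{7}] r7c2 has the single candidate 7 ⇒ r7c2=7.
Step 4. [r3c6∈{4}] only 4 remains possible at r3c6, so r3c6=4.
Step 5. [r9c5∈{6,7,9}] in col 5, 7 fits only at r9c5 ⇒ r9c5=7.
Step 6. [r9c7∈{1,2}] r9c7 is the only open cell in col 7 admitting 2. So r9c7=2.
Step 7. [r1c6∈{5,6}] in row 1, 5 fits only at r1c6. So r1c6=5.
Step 8. [r4c7∈{5}] r4c7's peers cover all but 5 ⇒ r4c7=5.
Step 9. [r4c9∈{6}] r4c9 has the single candidate 6, so r4c9=6.
Step 10. [r6c6∈{6,7}] in row 6, 6 fits only at r6c6 ⇒ r6c6=6.
Step 11. [r7c4∈{2,5}] in row 7, 2 fits only at r7c4, so r7c4=2.
Step 12. [r1c5∈{6}] only 6 remains possible at r1c5 ⇒ r1c5=6.
Step 13. [r9c4∈{6}] only 6 remains possible at r9c4, so r9c4=6.
Step 14. [r8c5∈{9}] r8c5's peers cover all but 9 ⇒ r8c5=9.
Step 15. [r7c9∈{5}] r7c9 has the single candidate 5, so r7c9=5.
Step 16. [r2c3∈{3}] r2c3 has the single candidate 3. So r2c3=3.
Step 17. [r1c7∈{1}] nothing but 1 survives at r1c7 ⇒ r1c7=1.
Step 18. [r8c6∈{8}] nothing but 8 survives at r8c6, so r8c6=8.
Step 19. [r2c4∈{7}] r2c4's peers cover all but 7 ⇒ r2c4=7.
Step 20. [r5c2∈{5}] r5c2's peers cover all but 5 ⇒ r5c2=5.
Step 21. [r1c3∈{4}] nothing but 4 survives at r1c3, so r1c3=4.
Step 22. [r3c2∈{1}] r3c2's peers cover all but 1. So r3c2=1.
Step 23. [r6c3∈{7}] r6c3 is down to just 7, so r6c3=7.
Step 24. [r4c2∈{3}] r4c2 has the single candidate 3 ⇒ r4c2=3.
Step 25. [r4c8∈{4}] nothing but 4 survives at r4c8, so r4c8=4.
Step 26. [r6c9∈{9}] r6c9's peers cover all but 9 ⇒ r6c9=9.
Step 27. [r3c3∈{2}] nothing but 2 survives at r3c3. So r3c3=2.
Step 28. [r8c4∈{5}] r8c4's peers cover all but 5. So r8c4=5.
Step 29. [r4c6∈{7}] r4c6 has the single candidate 7. So r4c6=7.
Step 30. [r2c1∈{9}] r2c1 is down to just 9 ⇒ r2c1=9.
Step 31. [r9c2∈{9}] r9c2's peers cover all but 9 ⇒ r9c2=9.
Step 32. [r7c5∈{4}] r7c5's peers cover all but 4. So r7c5=4.
Step 33. [r9c9∈{1}] r9c9 is down to just 1. So r9c9=1.

Answer: 7 8 4 9 6 5 1 3 2 / 9 6 3 7 1 2 4 5 8 / 5 1 2 8 3 4 9 6 7 / 2 3 9 1 8 7 5 4 6 / 8 5 6 4 2 9 7 1 3 / 1 4 7 3 5 6 8 2 9 / 3 7 8 2 4 1 6 9 5 / 6 2 1 5 9 8 3 7 4 / 4 9 5 6 7 3 2 8 1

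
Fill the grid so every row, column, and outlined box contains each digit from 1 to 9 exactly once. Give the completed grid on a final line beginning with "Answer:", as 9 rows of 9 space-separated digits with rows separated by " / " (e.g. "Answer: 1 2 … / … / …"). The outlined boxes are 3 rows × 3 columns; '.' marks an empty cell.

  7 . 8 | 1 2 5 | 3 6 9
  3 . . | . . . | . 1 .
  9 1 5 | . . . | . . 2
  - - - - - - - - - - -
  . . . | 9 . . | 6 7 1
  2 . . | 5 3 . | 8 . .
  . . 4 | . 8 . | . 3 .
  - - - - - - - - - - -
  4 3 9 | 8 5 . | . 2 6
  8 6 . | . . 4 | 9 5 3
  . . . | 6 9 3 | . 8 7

Step 1. [r7c6∈{1,7}] across row 7, 7 lands solely at r7c6. So r7c6=7.
Step 2. [r3c8∈{4}] r3c8 has the single candidate 4 ⇒ r3c8=4.
Step 3. [r6c1∈{1,5,6}] col 1 places 6 nowhere but r6c1, so r6c1=6.
Step 4. [r6c4∈{2,7}] across box 5, 7 lands solely at r6c4 ⇒ r6c4=7.
Step 5. [r9c1∈{1,5}] in col 1, 1 fits only at r9c1, so r9c1=1.
Step 6. [r2c3∈{2,6}] in col 3, 6 fits only at r2c3 ⇒ r2c3=6.
Step 7. [r9c2∈{2,5}] row 9 places 5 nowhere but r9c2 ⇒ r9c2=5.
Step 8. [r2c4∈{4}] r2c4 is down to just 4, so r2c4=4.
Step 9. [r6c7∈{2,5}] col 7 places 2 nowhere but r6c7. So r6c7=2.
Step 10. [r5c3∈{1,7}] col 3 places 1 nowhere but r5c3. So r5c3=1.
Step 11. [r2c9∈{5,8}] col 9 places 8 nowhere but r2c9 ⇒ r2c9=8.
Step 12. [r3c5∈{6,7}] in col 5, 6 fits only at r3c5, so r3c5=6.
Step 13. [r6c2∈{9}] r6c2 is down to just 9. So r6c2=9.
Step 14. [r8c4∈{2}] r8c4 is down to just 2. So r8c4=2.
Step 15. [r2c5∈{7}] only 7 remains possible at r2c5. So r2c5=7.
Step 16. [r2c6∈{9}] nothing but 9 survives at r2c6. So r2c6=9.
Step 17. [r4c2∈{8}] only 8 remains possible at r4c2, so r4c2=8.
Step 18. [r5c2∈{7}] r5c2 is down to just 7 ⇒ r5c2=7.
Step 19. [r6c6∈{1}] r6c6's peers cover all but 1 ⇒ r6c6=1.
Step 20. [r4c1∈{5}] only 5 remains possible at r4c1 ⇒ r4c1=5.
Step 21. [r9c3∈{2}] nothing but 2 survives at r9c3, so r9c3=2.
Step 22. [r2c7∈{5}] only 5 remains possible at r2c7, so r2c7=5.
Step 23. [r8c3∈{7}] only 7 remains possible at r8c3, so r8c3=7.
Step 24. [r4c5∈{4}] only 4 remains possible at r4c5. So r4c5=4.
Step 25. [r1c2∈{4}] nothing but 4 survives at r1c2 ⇒ r1c2=4.
Step 26. [r4c6∈{2}] r4c6's peers cover all but 2. So r4c6=2.
Step 27. [r6c9∈{5}] r6c9 has the single candidate 5 ⇒ r6c9=5.
Step 28. [r7c7∈{1}] r7c7 is down to just 1 ⇒ r7c7=1.
Step 29. [r5c6∈{6}] nothing but 6 survives at r5c6 ⇒ r5c6=6.
Step 30. [r5c9∈{4}] r5c9's peers cover all but 4. So r5c9=4.
Step 31. [r3c4∈{3}] r3c4 is down to just 3 ⇒ r3c4=3.
Step 32. [r5c8∈{9}] r5c8's peers cover all but 9 ⇒ r5c8=9.
Step 33. [r9c7∈{4}] only 4 remains possible at r9c7 ⇒ r9c7=4.
Step 34. [r3c6∈{8}] r3c6's peers cover all but 8 ⇒ r3c6=8.
Step 35. [r4c3∈{3}] nothing but 3 survives at r4c3. So r4c3=3.
Step 36. [r8c5∈{1}] r8c5's peers cover all but 1 ⇒ r8c5=1.
Step 37. [r3c7∈{7}] only 7 remains possible at r3c7. So r3c7=7.
Step 38. [r2c2∈{2}] nothing but 2 survives at r2c2, so r2c2=2.

Answer: 7 4 8 1 2 5 3 6 9 / 3 2 6 4 7 9 5 1 8 / 9 1 5 3 6 8 7 4 2 / 5 8 3 9 4 2 6 7 1 / 2 7 1 5 3 6 8 9 4 / 6 9 4 7 8 1 2 3 5 / 4 3 9 8 5 7 1 2 6 / 8 6 7 2 1 4 9 5 3 / 1 5 2 6 9 3 4 8 7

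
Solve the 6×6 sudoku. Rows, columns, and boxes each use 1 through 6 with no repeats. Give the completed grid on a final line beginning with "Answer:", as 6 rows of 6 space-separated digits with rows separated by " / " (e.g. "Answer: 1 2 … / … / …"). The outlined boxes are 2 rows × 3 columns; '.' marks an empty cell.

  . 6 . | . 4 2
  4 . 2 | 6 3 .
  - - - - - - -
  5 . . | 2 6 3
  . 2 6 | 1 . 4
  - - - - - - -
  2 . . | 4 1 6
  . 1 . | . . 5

Step 1. [r5c2∈{3,5}] r5c2 is the only open cell in col 2 admitting 3 ⇒ r5c2=3.
Step 2. [r1c3∈{1,3,5}] r1c3 is the only open cell in col 3 admitting 3 ⇒ r1c3=3.
Step 3. [r6c3∈{4}] r6c3 is down to just 4. So r6c3=4.
Step 4. [r5c3∈{5}] r5c3's peers cover all but 5, so r5c3=5.
Step 5. [r6c5∈{2}] r6c5's peers cover all but 2, so r6c5=2.
Step 6. [r6c1∈{6}] only 6 remains possible at r6c1. So r6c1=6.
Step 7. [r4c5∈{5}] only 5 remains possible at r4c5, so r4c5=5.
Step 8. [r3c3∈{1}] only 1 remains possible at r3c3, so r3c3=1.
Step 9. [r2c6∈{1}] r2c6 has the single candidate 1. So r2c6=1.
Step 10. [r2c2∈{5}] nothing but 5 survives at r2c2, so r2c2=5.
Step 11. [r6c4∈{3}] only 3 remains possible at r6c4 ⇒ r6c4=3.
Step 12. [r3c2∈{4}] nothing but 4 survives at r3c2 ⇒ r3c2=4.
Step 13. [r4c1∈{3}] r4c1 is down to just 3 ⇒ r4c1=3.
Step 14. [r1c4∈{5}] r1c4 is down to just 5, so r1c4=5.
Step 15. [r1c1∈{1}] r1c1 has the single candidate 1. So r1c1=1.

Answer: 1 6 3 5 4 2 / 4 5 2 6 3 1 / 5 4 1 2 6 3 / 3 2 6 1 5 4 / 2 3 5 4 1 6 / 6 1 4 3 2 5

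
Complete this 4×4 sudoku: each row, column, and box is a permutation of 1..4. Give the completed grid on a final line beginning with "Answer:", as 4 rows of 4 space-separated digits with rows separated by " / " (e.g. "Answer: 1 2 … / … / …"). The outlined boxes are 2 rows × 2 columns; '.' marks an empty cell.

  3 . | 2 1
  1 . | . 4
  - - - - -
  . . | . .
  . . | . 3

Step 1. [r3c2∈{1,2,3,4}] 3 has one home in row 3: r3c2, so r3c2=3.
Step 2. [r4c2∈{1,2,4}] col 2 places 1 nowhere but r4c2. So r4c2=1.
Step 3. [r4c3∈{4}] r4c3 is down to just 4. So r4c3=4.
Step 4. [r3c4∈{2}] r3c4's peers cover all but 2 ⇒ r3c4=2.
Step 5. [r3c3∈{1}] nothing but 1 survives at r3c3, so r3c3=1.
Step 6. [r1c2∈{4}] r1c2's peers cover all but 4. So r1c2=4.
Step 7. [r4c1∈{2}] nothing but 2 survives at r4c1, so r4c1=2.
Step 8. [r2c3∈{3}] r2c3 is down to just 3 ⇒ r2c3=3.
Step 9. [r2c2∈{2}] r2c2 has the single candidate 2. So r2c2=2.
Step 10. [r3c1∈{4}] r3c1 is down to just 4, so r3c1=4.

Answer: 3 4 2 1 / 1 2 3 4 / 4 3 1 2 / 2 1 4 3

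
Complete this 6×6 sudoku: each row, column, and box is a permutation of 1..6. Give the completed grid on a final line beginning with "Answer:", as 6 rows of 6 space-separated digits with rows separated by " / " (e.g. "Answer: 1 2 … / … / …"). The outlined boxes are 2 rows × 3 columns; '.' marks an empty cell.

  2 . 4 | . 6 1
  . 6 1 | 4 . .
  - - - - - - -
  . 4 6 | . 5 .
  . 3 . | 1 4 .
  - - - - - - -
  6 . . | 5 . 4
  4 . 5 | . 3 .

Step 1. [r2c6∈{2,3,5}] in col 6, 5 fits only at r2c6 ⇒ r2c6=5.
Step 2. [r5c5∈{1,2}] across col 5, 1 lands solely at r5c5. So r5c5=1.
Step 3. [r4c6∈{2,6}] across row 4, 6 lands solely at r4c6, so r4c6=6.
Step 4. [r6c6∈{2}] r6c6's peers cover all but 2, so r6c6=2.
Step 5. [r5c3∈{2,3}] r5c3 is the only open cell in row 5 admitting 3 ⇒ r5c3=3.
Step 6. [r3c6∈{3}] nothing but 3 survives at r3c6, so r3c6=3.
Step 7. [r4c3∈{2}] r4c3's peers cover all but 2 ⇒ r4c3=2.
Step 8. [r3c4∈{2}] nothing but 2 survives at r3c4, so r3c4=2.
Step 9. [r1c4∈{3}] nothing but 3 survives at r1c4 ⇒ r1c4=3.
Step 10. [r2c1∈{3}] r2c1 has the single candidate 3. So r2c1=3.
Step 11. [r6c4∈{6}] r6c4 has the single candidate 6 ⇒ r6c4=6.
Step 12. [r6c2∈{1}] r6c2's peers cover all but 1 ⇒ r6c2=1.
Step 13. [r5c2∈{2}] only 2 remains possible at r5c2. So r5c2=2.
Step 14. [r2c5∈{2}] r2c5's peers cover all but 2 ⇒ r2c5=2.
Step 15. [r1c2∈{5}] only 5 remains possible at r1c2 ⇒ r1c2=5.
Step 16. [r4c1∈{5}] nothing but 5 survives at r4c1 ⇒ r4c1=5.
Step 17. [r3c1∈{1}] r3c1 is down to just 1. So r3c1=1.

Answer: 2 5 4 3 6 1 / 3 6 1 4 2 5 / 1 4 6 2 5 3 / 5 3 2 1 4 6 / 6 2 3 5 1 4 / 4 1 5 6 3 2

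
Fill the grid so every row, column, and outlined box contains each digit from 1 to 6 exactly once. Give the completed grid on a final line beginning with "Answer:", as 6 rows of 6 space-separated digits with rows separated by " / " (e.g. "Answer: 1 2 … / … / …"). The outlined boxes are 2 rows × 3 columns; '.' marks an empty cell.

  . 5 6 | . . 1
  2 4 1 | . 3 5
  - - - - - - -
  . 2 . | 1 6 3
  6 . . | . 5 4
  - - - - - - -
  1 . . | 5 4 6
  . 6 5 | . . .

Step 1. [r5c2∈{3}] nothing but 3 survives at r5c2, so r5c2=3.
Step 2. [r4c4∈{2}] r4c4's peers cover all but 2. So r4c4=2.
Step 3. [r3c3∈{4}] only 4 remains possible at r3c3. So r3c3=4.
Step 4. [r6c5∈{1,2}] r6c5 is the only open cell in row 6 admitting 1 ⇒ r6c5=1.
Step 5. [r4c3∈{3}] r4c3's peers cover all but 3, so r4c3=3.
Step 6. [r6c1∈{4}] nothing but 4 survives at r6c1. So r6c1=4.
Step 7. [r5c3∈{2}] r5c3 has the single candidate 2, so r5c3=2.
Step 8. [r1c4∈{4}] r1c4 has the single candidate 4. So r1c4=4.
Step 9. [r1c5∈{2}] r1c5's peers cover all but 2, so r1c5=2.
Step 10. [r6c6∈{2}] r6c6 has the single candidate 2, so r6c6=2.
Step 11. [r1c1∈{3}] only 3 remains possible at r1c1, so r1c1=3.
Step 12. [r3c1∈{5}] r3c1 has the single candidate 5. So r3c1=5.
Step 13. [r4c2∈{1}] nothing but 1 survives at r4c2 ⇒ r4c2=1.
Step 14. [r6c4∈{3}] r6c4 has the single candidate 3 ⇒ r6c4=3.
Step 15. [r2c4∈{6}] r2c4's peers cover all but 6 ⇒ r2c4=6.

Answer: 3 5 6 4 2 1 / 2 4 1 6 3 5 / 5 2 4 1 6 3 / 6 1 3 2 5 4 / 1 3 2 5 4 6 / 4 6 5 3 1 2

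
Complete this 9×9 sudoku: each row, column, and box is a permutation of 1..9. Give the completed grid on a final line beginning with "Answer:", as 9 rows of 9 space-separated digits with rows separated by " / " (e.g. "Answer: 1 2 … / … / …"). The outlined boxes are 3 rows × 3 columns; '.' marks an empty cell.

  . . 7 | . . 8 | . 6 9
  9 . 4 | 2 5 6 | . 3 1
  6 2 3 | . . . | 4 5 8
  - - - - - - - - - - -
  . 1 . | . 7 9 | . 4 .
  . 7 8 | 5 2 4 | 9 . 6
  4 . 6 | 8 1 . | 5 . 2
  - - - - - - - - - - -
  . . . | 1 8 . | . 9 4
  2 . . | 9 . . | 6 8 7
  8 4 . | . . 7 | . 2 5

Step 1. [r7c3∈{5}] only 5 remains possible at r7c3 ⇒ r7c3=5.
Step 2. [r7c7∈{3}] nothing but 3 survives at r7c7. So r7c7=3.
Step 3. [r8c2∈{3}] r8c2 is down to just 3, so r8c2=3.
Step 4. [r4c1∈{3,5}] row 4 places 5 nowhere but r4c1. So r4c1=5.
Step 5. [r1c4∈{3,4}] col 4 places 4 nowhere but r1c4 ⇒ r1c4=4.
Step 6. [r9c5∈{3,6}] col 5 places 6 nowhere but r9c5 ⇒ r9c5=6.
Step 7. [r8c3∈{1}] r8c3 is down to just 1 ⇒ r8c3=1.
Step 8. [r4c4∈{3,6}] 6 has one home in row 4: r4c4. So r4c4=6.
Step 9. [r9c4∈{3}] r9c4 has the single candidate 3 ⇒ r9c4=3.
Step 10. [r1c2∈{5}] nothing but 5 survives at r1c2. So r1c2=5.
Step 11. [r7c1∈{7}] only 7 remains possible at r7c1 ⇒ r7c1=7.
Step 12. [r5c1∈{3}] r5c1 has the single candidate 3, so r5c1=3.
Step 13. [r9c7∈{1}] r9c7 has the single candidate 1 ⇒ r9c7=1.
Step 14. [r1c7∈{2}] only 2 remains possible at r1c7, so r1c7=2.
Step 15. [r2c2∈{8}] r2c2 has the single candidate 8. So r2c2=8.
Step 16. [r8c6∈{5}] r8c6 is down to just 5, so r8c6=5.
Step 17. [r1c5∈{3}] r1c5 is down to just 3. So r1c5=3.
Step 18. [r1c1∈{1}] r1c1 is down to just 1. So r1c1=1.
Step 19. [r3c4∈{7}] only 7 remains possible at r3c4 ⇒ r3c4=7.
Step 20. [r8c5∈{4}] nothing but 4 survives at r8c5 ⇒ r8c5=4.
Step 21. [r9c3∈{9}] r9c3 has the single candidate 9. So r9c3=9.
Step 22. [r7c2∈{6}] only 6 remains possible at r7c2 ⇒ r7c2=6.
Step 23. [r6c2∈{9}] r6c2 has the single candidate 9. So r6c2=9.
Step 24. [r4c7∈{8}] only 8 remains possible at r4c7 ⇒ r4c7=8.
Step 25. [r6c8∈{7}] r6c8's peers cover all but 7 ⇒ r6c8=7.
Step 26. [r3c5∈{9}] nothing but 9 survives at r3c5, so r3c5=9.
Step 27. [r7c6∈{2}] nothing but 2 survives at r7c6. So r7c6=2.
Step 28. [r4c9∈{3}] r4c9 has the single candidate 3, so r4c9=3.
Step 29. [r4c3∈{2}] only 2 remains possible at r4c3. So r4c3=2.
Step 30. [r6c6∈{3}] nothing but 3 survives at r6c6, so r6c6=3.
Step 31. [r5c8∈{1}] r5c8 has the single candidate 1. So r5c8=1.
Step 32. [r2c7∈{7}] r2c7 has the single candidate 7. So r2c7=7.
Step 33. [r3c6∈{1}] nothing but 1 survives at r3c6, so r3c6=1.

Answer: 1 5 7 4 3 8 2 6 9 / 9 8 4 2 5 6 7 3 1 / 6 2 3 7 9 1 4 5 8 / 5 1 2 6 7 9 8 4 3 / 3 7 8 5 2 4 9 1 6 / 4 9 6 8 1 3 5 7 2 / 7 6 5 1 8 2 3 9 4 / 2 3 1 9 4 5 6 8 7 / 8 4 9 3 6 7 1 2 5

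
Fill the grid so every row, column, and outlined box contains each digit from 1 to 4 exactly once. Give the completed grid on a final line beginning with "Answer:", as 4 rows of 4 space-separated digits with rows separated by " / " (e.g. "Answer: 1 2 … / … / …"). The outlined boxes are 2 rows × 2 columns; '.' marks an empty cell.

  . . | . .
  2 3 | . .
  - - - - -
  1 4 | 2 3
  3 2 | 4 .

Step 1. [r2c3∈{1}] only 1 remains possible at r2c3 ⇒ r2c3=1.
Step 2. [r1c1∈{4}] only 4 remains possible at r1c1 ⇒ r1c1=4.
Step 3. [r1c2∈{1}] nothing but 1 survives at r1c2. So r1c2=1.
Step 4. [r1c3∈{3}] only 3 remains possible at r1c3, so r1c3=3.
Step 5. [r2c4∈{4}] r2c4 has the single candidate 4 ⇒ r2c4=4.
Step 6. [r1c4∈{2}] nothing but 2 survives at r1c4. So r1c4=2.
Step 7. [r4c4∈{1}] r4c4 has the single candidate 1 ⇒ r4c4=1.

Answer: 4 1 3 2 / 2 3 1 4 / 1 4 2 3 / 3 2 4 1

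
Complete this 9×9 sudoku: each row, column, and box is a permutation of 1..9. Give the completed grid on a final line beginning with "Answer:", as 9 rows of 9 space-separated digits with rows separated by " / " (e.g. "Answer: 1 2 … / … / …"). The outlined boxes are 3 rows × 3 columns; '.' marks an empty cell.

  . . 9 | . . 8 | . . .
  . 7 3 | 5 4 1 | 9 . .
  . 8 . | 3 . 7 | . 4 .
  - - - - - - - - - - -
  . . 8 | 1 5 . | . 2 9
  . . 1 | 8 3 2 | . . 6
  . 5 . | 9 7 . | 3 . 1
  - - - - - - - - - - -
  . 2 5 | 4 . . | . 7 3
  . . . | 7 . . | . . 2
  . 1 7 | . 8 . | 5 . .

Step 1. [r2c1∈{2,6}] in row 2, 2 fits only at r2c1 ⇒ r2c1=2.
Step 2. [r3c3∈{6}] nothing but 6 survives at r3c3. So r3c3=6.
Step 3. [r8c3∈{4}] r8c3 is down to just 4. So r8c3=4.
Step 4. [r2c8∈{6,8}] row 2 places 6 nowhere but r2c8. So r2c8=6.
Step 5. [r3c9∈{5}] r3c9 has the single candidate 5 ⇒ r3c9=5.
Step 6. [r3c5∈{2,9}] in row 3, 9 fits only at r3c5, so r3c5=9.
Step 7. [r1c2∈{4}] r1c2 has the single candidate 4. So r1c2=4.
Step 8. [r1c5∈{2,6}] 2 has one home in col 5: r1c5. So r1c5=2.
Step 9. [r9c8∈{9}] only 9 remains possible at r9c8, so r9c8=9.
Step 10. [r8c6∈{3,5,6,9}] row 8 places 5 nowhere but r8c6. So r8c6=5.
Step 11. [r7c6∈{6,9}] col 6 places 9 nowhere but r7c6, so r7c6=9.
Step 12. [r3c1∈{1}] only 1 remains possible at r3c1 ⇒ r3c1=1.
Step 13. [r5c2∈{9}] nothing but 9 survives at r5c2. So r5c2=9.
Step 14. [r8c1∈{3,6,8,9}] 9 has one home in row 8: r8c1. So r8c1=9.
Step 15. [r8c2∈{3,6}] 3 has one home in row 8: r8c2, so r8c2=3.
Step 16. [r9c1∈{6}] nothing but 6 survives at r9c1 ⇒ r9c1=6.
Step 17. [r6c1∈{4}] r6c1's peers cover all but 4 ⇒ r6c1=4.
Step 18. [r5c7∈{4,7}] row 5 places 4 nowhere but r5c7 ⇒ r5c7=4.
Step 19. [r4c7∈{7}] r4c7's peers cover all but 7. So r4c7=7.
Step 20. [r1c7∈{1}] nothing but 1 survives at r1c7, so r1c7=1.
Step 21. [r8c8∈{1,8}] in col 8, 1 fits only at r8c8. So r8c8=1.
Step 22. [r8c5∈{6}] nothing but 6 survives at r8c5, so r8c5=6.
Step 23. [r6c6∈{6}] r6c6 has the single candidate 6, so r6c6=6.
Step 24. [r7c7∈{6,8}] row 7 places 6 nowhere but r7c7 ⇒ r7c7=6.
Step 25. [r1c8∈{3}] nothing but 3 survives at r1c8, so r1c8=3.
Step 26. [r3c7∈{2}] r3c7 is down to just 2, so r3c7=2.
Step 27. [r2c9∈{8}] nothing but 8 survives at r2c9, so r2c9=8.
Step 28. [r1c9∈{7}] only 7 remains possible at r1c9, so r1c9=7.
Step 29. [r6c3∈{2}] r6c3 is down to just 2, so r6c3=2.
Step 30. [r1c1∈{5}] r1c1's peers cover all but 5, so r1c1=5.
Step 31. [r9c9∈{4}] only 4 remains possible at r9c9, so r9c9=4.
Step 32. [r6c8∈{8}] r6c8 has the single candidate 8. So r6c8=8.
Step 33. [r9c6∈{3}] r9c6's peers cover all but 3. So r9c6=3.
Step 34. [r1c4∈{6}] nothing but 6 survives at r1c4, so r1c4=6.
Step 35. [r5c8∈{5}] nothing but 5 survives at r5c8. So r5c8=5.
Step 36. [r4c1∈{3}] r4c1 is down to just 3 ⇒ r4c1=3.
Step 37. [r8c7∈{8}] r8c7's peers cover all but 8, so r8c7=8.
Step 38. [r9c4∈{2}] r9c4's peers cover all but 2 ⇒ r9c4=2.
Step 39. [r4c2∈{6}] nothing but 6 survives at r4c2 ⇒ r4c2=6.
Step 40. [r7c1∈{8}] r7c1 has the single candidate 8, so r7c1=8.
Step 41. [r4c6∈{4}] r4c6's peers cover all but 4 ⇒ r4c6=4.
Step 42. [r5c1∈{7}] r5c1's peers cover all but 7. So r5c1=7.
Step 43. [r7c5∈{1}] r7c5 has the single candidate 1 ⇒ r7c5=1.

Answer: 5 4 9 6 2 8 1 3 7 / 2 7 3 5 4 1 9 6 8 / 1 8 6 3 9 7 2 4 5 / 3 6 8 1 5 4 7 2 9 / 7 9 1 8 3 2 4 5 6 / 4 5 2 9 7 6 3 8 1 / 8 2 5 4 1 9 6 7 3 / 9 3 4 7 6 5 8 1 2 / 6 1 7 2 8 3 5 9 4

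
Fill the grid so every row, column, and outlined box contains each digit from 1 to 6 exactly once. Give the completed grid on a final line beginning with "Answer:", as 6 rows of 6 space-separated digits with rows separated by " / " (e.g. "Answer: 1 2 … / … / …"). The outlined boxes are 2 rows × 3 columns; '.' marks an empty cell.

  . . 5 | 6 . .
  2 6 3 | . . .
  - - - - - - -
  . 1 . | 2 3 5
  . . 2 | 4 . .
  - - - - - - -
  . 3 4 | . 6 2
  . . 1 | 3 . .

Step 1. [r5c1∈{5}] only 5 remains possible at r5c1, so r5c1=5.
Step 2. [r1c1∈{1,4}] r1c1 is the only open cell in col 1 admitting 1. So r1c1=1.
Step 3. [r6c6∈{4}] r6c6 has the single candidate 4. So r6c6=4.
Step 4. [r2c6∈{1}] r2c6's peers cover all but 1. So r2c6=1.
Step 5. [r2c5∈{4,5}] across row 2, 4 lands solely at r2c5, so r2c5=4.
Step 6. [r3c3∈{6}] r3c3's peers cover all but 6, so r3c3=6.
Step 7. [r6c1∈{6}] r6c1's peers cover all but 6, so r6c1=6.
Step 8. [r1c6∈{3}] only 3 remains possible at r1c6, so r1c6=3.
Step 9. [r4c5∈{1}] r4c5's peers cover all but 1. So r4c5=1.
Step 10. [r4c2∈{5}] r4c2 has the single candidate 5. So r4c2=5.
Step 11. [r4c6∈{6}] r4c6 has the single candidate 6 ⇒ r4c6=6.
Step 12. [r3c1∈{4}] only 4 remains possible at r3c1. So r3c1=4.
Step 13. [r6c5∈{5}] r6c5 has the single candidate 5. So r6c5=5.
Step 14. [r1c2∈{4}] r1c2 has the single candidate 4. So r1c2=4.
Step 15. [r2c4∈{5}] r2c4 is down to just 5. So r2c4=5.
Step 16. [r6c2∈{2}] only 2 remains possible at r6c2 ⇒ r6c2=2.
Step 17. [r4c1∈{3}] only 3 remains possible at r4c1 ⇒ r4c1=3.
Step 18. [r5c4∈{1}] r5c4's peers cover all but 1 ⇒ r5c4=1.
Step 19. [r1c5∈{2}] r1c5 has the single candidate 2. So r1c5=2.

Answer: 1 4 5 6 2 3 / 2 6 3 5 4 1 / 4 1 6 2 3 5 / 3 5 2 4 1 6 / 5 3 4 1 6 2 / 6 2 1 3 5 4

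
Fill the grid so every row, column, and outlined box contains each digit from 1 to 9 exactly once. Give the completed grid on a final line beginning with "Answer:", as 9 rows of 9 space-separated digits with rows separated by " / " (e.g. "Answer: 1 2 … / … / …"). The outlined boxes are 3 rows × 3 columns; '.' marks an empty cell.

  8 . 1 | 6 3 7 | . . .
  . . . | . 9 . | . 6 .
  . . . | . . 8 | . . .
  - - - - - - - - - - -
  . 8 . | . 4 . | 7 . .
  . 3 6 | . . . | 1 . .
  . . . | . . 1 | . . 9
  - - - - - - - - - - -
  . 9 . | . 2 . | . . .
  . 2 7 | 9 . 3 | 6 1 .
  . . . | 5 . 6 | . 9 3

Step 1. [r7c6∈{4}] r7c6 is down to just 4. So r7c6=4.
Step 2. [r9c7∈{2,4,8}] r9c7 is the only open cell in row 9 admitting 2. So r9c7=2.
Step 3. [r8c9∈{4,5,8}] 4 has one home in box 9: r8c9. So r8c9=4.
Step 4. [r8c1∈{5}] r8c1 has the single candidate 5 ⇒ r8c1=5.
Step 5. [r9c5∈{1,7,8}] in row 9, 7 fits only at r9c5. So r9c5=7.
Step 6. [r4c1∈{1,2,9}] r4c1 is the only open cell in row 4 admitting 1. So r4c1=1.
Step 7. [r9c1∈{4}] only 4 remains possible at r9c1. So r9c1=4.
Step 8. [r5c8∈{2,4,5,8}] across row 5, 4 lands solely at r5c8, so r5c8=4.
Step 9. [r3c2∈{4,5,6,7}] in col 2, 6 fits only at r3c2, so r3c2=6.
Step 10. [r3c5∈{1,5}] across col 5, 1 lands solely at r3c5, so r3c5=1.
Step 11. [r2c6∈{2,5}] box 2 places 5 nowhere but r2c6. So r2c6=5.
Step 12. [r8c5∈{8}] r8c5 has the single candidate 8, so r8c5=8.
Step 13. [r2c9∈{1,2,7,8}] across row 2, 1 lands solely at r2c9. So r2c9=1.
Step 14. [r2c7∈{3,4,8}] row 2 places 8 nowhere but r2c7 ⇒ r2c7=8.
Step 15. [r7c7∈{5}] r7c7 is down to just 5 ⇒ r7c7=5.
Step 16. [r6c7∈{3}] only 3 remains possible at r6c7. So r6c7=3.
Step 17. [r3c8∈{2,3,5,7}] col 8 places 3 nowhere but r3c8, so r3c8=3.
Step 18. [r3c9∈{2,5,7}] r3c9 is the only open cell in box 3 admitting 7. So r3c9=7.
Step 19. [r3c3∈{2,4,5,9}] across row 3, 5 lands solely at r3c3. So r3c3=5.
Step 20. [r1c2∈{4}] r1c2 has the single candidate 4, so r1c2=4.
Step 21. [r3c1∈{2,9}] box 1 places 9 nowhere but r3c1, so r3c1=9.
Step 22. [r3c4∈{2,4}] row 3 places 2 nowhere but r3c4, so r3c4=2.
Step 23. [r6c2∈{5,7}] across col 2, 5 lands solely at r6c2. So r6c2=5.
Step 24. [r7c9∈{8}] nothing but 8 survives at r7c9 ⇒ r7c9=8.
Step 25. [r4c3∈{2,9}] in col 3, 9 fits only at r4c3. So r4c3=9.
Step 26. [r4c6∈{2}] nothing but 2 survives at r4c6 ⇒ r4c6=2.
Step 27. [r4c8∈{5}] r4c8 has the single candidate 5, so r4c8=5.
Step 28. [r5c9∈{2}] nothing but 2 survives at r5c9, so r5c9=2.
Step 29. [r5c1∈{7}] r5c1's peers cover all but 7 ⇒ r5c1=7.
Step 30. [r6c1∈{2}] nothing but 2 survives at r6c1. So r6c1=2.
Step 31. [r7c3∈{3}] r7c3 has the single candidate 3 ⇒ r7c3=3.
Step 32. [r6c8∈{8}] r6c8's peers cover all but 8 ⇒ r6c8=8.
Step 33. [r1c9∈{5}] r1c9 has the single candidate 5, so r1c9=5.
Step 34. [r6c5∈{6}] r6c5 is down to just 6 ⇒ r6c5=6.
Step 35. [r5c6∈{9}] r5c6 has the single candidate 9 ⇒ r5c6=9.
Step 36. [r2c2∈{7}] r2c2 has the single candidate 7, so r2c2=7.
Step 37. [r1c8∈{2}] only 2 remains possible at r1c8, so r1c8=2.
Step 38. [r2c4∈{4}] r2c4 is down to just 4, so r2c4=4.
Step 39. [r4c9∈{6}] r4c9's peers cover all but 6, so r4c9=6.
Step 40. [r9c2∈{1}] r9c2 is down to just 1 ⇒ r9c2=1.
Step 41. [r5c5∈{5}] r5c5 is down to just 5 ⇒ r5c5=5.
Step 42. [r7c4∈{1}] r7c4 has the single candidate 1 ⇒ r7c4=1.
Step 43. [r2c1∈{3}] only 3 remains possible at r2c1, so r2c1=3.
Step 44. [r1c7∈{9}] nothing but 9 survives at r1c7, so r1c7=9.
Step 45. [r2c3∈{2}] nothing but 2 survives at r2c3 ⇒ r2c3=2.
Step 46. [r3c7∈{4}] nothing but 4 survives at r3c7 ⇒ r3c7=4.
Step 47. [r9c3∈{8}] r9c3's peers cover all but 8 ⇒ r9c3=8.
Step 48. [r7c8∈{7}] r7c8 has the single candidate 7, so r7c8=7.
Step 49. [r4c4∈{3}] only 3 remains possible at r4c4. So r4c4=3.
Step 50. [r6c4∈{7}] r6c4 has the single candidate 7, so r6c4=7.
Step 51. [r5c4∈{8}] only 8 remains possible at r5c4. So r5c4=8.
Step 52. [r7c1∈{6}] only 6 remains possible at r7c1. So r7c1=6.
Step 53. [r6c3∈{4}] r6c3 has the single candidate 4, so r6c3=4.

Answer: 8 4 1 6 3 7 9 2 5 / 3 7 2 4 9 5 8 6 1 / 9 6 5 2 1 8 4 3 7 / 1 8 9 3 4 2 7 5 6 / 7 3 6 8 5 9 1 4 2 / 2 5 4 7 6 1 3 8 9 / 6 9 3 1 2 4 5 7 8 / 5 2 7 9 8 3 6 1 4 / 4 1 8 5 7 6 2 9 3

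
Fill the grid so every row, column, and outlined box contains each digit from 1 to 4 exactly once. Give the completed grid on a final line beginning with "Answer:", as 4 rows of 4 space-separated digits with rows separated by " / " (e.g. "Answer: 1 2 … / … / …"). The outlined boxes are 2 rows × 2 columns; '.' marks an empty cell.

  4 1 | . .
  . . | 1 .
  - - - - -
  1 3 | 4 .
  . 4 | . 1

Step 1. [r3c4∈{2}] nothing but 2 survives at r3c4 ⇒ r3c4=2.
Step 2. [r1c4∈{3}] only 3 remains possible at r1c4. So r1c4=3.
Step 3. [r4c1∈{2}] r4c1's peers cover all but 2, so r4c1=2.
Step 4. [r1c3∈{2}] only 2 remains possible at r1c3. So r1c3=2.
Step 5. [r4c3∈{3}] nothing but 3 survives at r4c3 ⇒ r4c3=3.
Step 6. [r2c2∈{2}] r2c2 has the single candidate 2 ⇒ r2c2=2.
Step 7. [r2c1∈{3}] r2c1 is down to just 3 ⇒ r2c1=3.
Step 8. [r2c4∈{4}] only 4 remains possible at r2c4. So r2c4=4.

Answer: 4 1 2 3 / 3 2 1 4 / 1 3 4 2 / 2 4 3 1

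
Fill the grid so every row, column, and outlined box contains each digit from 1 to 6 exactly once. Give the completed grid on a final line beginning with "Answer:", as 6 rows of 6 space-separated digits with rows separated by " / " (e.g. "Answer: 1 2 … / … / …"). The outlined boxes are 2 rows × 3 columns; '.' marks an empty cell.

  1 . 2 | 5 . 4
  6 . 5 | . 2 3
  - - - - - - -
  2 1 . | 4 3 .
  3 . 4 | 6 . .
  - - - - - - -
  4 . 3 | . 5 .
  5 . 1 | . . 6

Step 1. [r4c6∈{1,2,5}] r4c6 is the only open cell in row 4 admitting 2, so r4c6=2.
Step 2. [r6c2∈{2}] r6c2 is down to just 2 ⇒ r6c2=2.
Step 3. [r5c6∈{1}] r5c6 has the single candidate 1, so r5c6=1.
Step 4. [r4c2∈{5}] r4c2's peers cover all but 5. So r4c2=5.
Step 5. [r3c3∈{6}] r3c3 has the single candidate 6. So r3c3=6.
Step 6. [r1c5∈{6}] r1c5 has the single candidate 6, so r1c5=6.
Step 7. [r6c5∈{4}] r6c5 has the single candidate 4, so r6c5=4.
Step 8. [r1c2∈{3}] r1c2's peers cover all but 3, so r1c2=3.
Step 9. [r6c4∈{3}] r6c4's peers cover all but 3 ⇒ r6c4=3.
Step 10. [r2c2∈{4}] only 4 remains possible at r2c2. So r2c2=4.
Step 11. [r5c4∈{2}] only 2 remains possible at r5c4 ⇒ r5c4=2.
Step 12. [r5c2∈{6}] nothing but 6 survives at r5c2 ⇒ r5c2=6.
Step 13. [r3c6∈{5}] only 5 remains possible at r3c6, so r3c6=5.
Step 14. [r4c5∈{1}] nothing but 1 survives at r4c5, so r4c5=1.
Step 15. [r2c4∈{1}] r2c4's peers cover all but 1 ⇒ r2c4=1.

Answer: 1 3 2 5 6 4 / 6 4 5 1 2 3 / 2 1 6 4 3 5 / 3 5 4 6 1 2 / 4 6 3 2 5 1 / 5 2 1 3 4 6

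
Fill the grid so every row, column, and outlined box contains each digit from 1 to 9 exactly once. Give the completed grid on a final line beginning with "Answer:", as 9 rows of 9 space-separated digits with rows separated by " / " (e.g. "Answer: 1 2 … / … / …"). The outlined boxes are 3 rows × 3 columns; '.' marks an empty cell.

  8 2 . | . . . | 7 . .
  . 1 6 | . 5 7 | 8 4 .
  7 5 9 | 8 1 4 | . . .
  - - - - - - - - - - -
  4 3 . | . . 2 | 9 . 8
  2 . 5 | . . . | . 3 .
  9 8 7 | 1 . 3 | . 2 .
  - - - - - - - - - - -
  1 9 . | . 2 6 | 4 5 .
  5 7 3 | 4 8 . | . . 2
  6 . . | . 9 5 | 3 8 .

Step 1. [r3c8∈{6}] r3c8's peers cover all but 6. So r3c8=6.
Step 2. [r9c9∈{1,7}] across row 9, 1 lands solely at r9c9. So r9c9=1.
Step 3. [r1c6∈{9}] r1c6's peers cover all but 9 ⇒ r1c6=9.
Step 4. [r5c2∈{6}] r5c2 is down to just 6. So r5c2=6.
Step 5. [r1c5∈{3,6}] r1c5 is the only open cell in col 5 admitting 3. So r1c5=3.
Step 6. [r6c9∈{4,5,6}] in col 9, 6 fits only at r6c9. So r6c9=6.
Step 7. [r4c8∈{1,7}] across col 8, 7 lands solely at r4c8 ⇒ r4c8=7.
Step 8. [r5c5∈{4,7}] col 5 places 7 nowhere but r5c5, so r5c5=7.
Step 9. [r9c4∈{7}] r9c4 has the single candidate 7. So r9c4=7.
Step 10. [r2c1∈{3}] only 3 remains possible at r2c1 ⇒ r2c1=3.
Step 11. [r9c2∈{4}] r9c2 has the single candidate 4. So r9c2=4.
Step 12. [r4c4∈{5,6}] 5 has one home in row 4: r4c4 ⇒ r4c4=5.
Step 13. [r1c4∈{6}] r1c4 has the single candidate 6, so r1c4=6.
Step 14. [r2c9∈{9}] r2c9's peers cover all but 9 ⇒ r2c9=9.
Step 15. [r7c4∈{3}] r7c4 has the single candidate 3. So r7c4=3.
Step 16. [r6c7∈{5}] only 5 remains possible at r6c7. So r6c7=5.
Step 17. [r1c8∈{1}] only 1 remains possible at r1c8 ⇒ r1c8=1.
Step 18. [r8c6∈{1}] r8c6's peers cover all but 1 ⇒ r8c6=1.
Step 19. [r4c3∈{1}] only 1 remains possible at r4c3 ⇒ r4c3=1.
Step 20. [r8c8∈{9}] r8c8's peers cover all but 9. So r8c8=9.
Step 21. [r7c9∈{7}] nothing but 7 survives at r7c9. So r7c9=7.
Step 22. [r6c5∈{4}] nothing but 4 survives at r6c5, so r6c5=4.
Step 23. [r1c9∈{5}] r1c9's peers cover all but 5. So r1c9=5.
Step 24. [r5c9∈{4}] r5c9 has the single candidate 4 ⇒ r5c9=4.
Step 25. [r5c4∈{9}] r5c4 is down to just 9 ⇒ r5c4=9.
Step 26. [r4c5∈{6}] r4c5 is down to just 6 ⇒ r4c5=6.
Step 27. [r2c4∈{2}] r2c4 is down to just 2, so r2c4=2.
Step 28. [r8c7∈{6}] nothing but 6 survives at r8c7 ⇒ r8c7=6.
Step 29. [r1c3∈{4}] r1c3 is down to just 4 ⇒ r1c3=4.
Step 30. [r3c7∈{2}] nothing but 2 survives at r3c7. So r3c7=2.
Step 31. [r5c6∈{8}] r5c6's peers cover all but 8, so r5c6=8.
Step 32. [r5c7∈{1}] nothing but 1 survives at r5c7 ⇒ r5c7=1.
Step 33. [r9c3∈{2}] nothing but 2 survives at r9c3 ⇒ r9c3=2.
Step 34. [r3c9∈{3}] r3c9 has the single candidate 3 ⇒ r3c9=3.
Step 35. [r7c3∈{8}] nothing but 8 survives at r7c3 ⇒ r7c3=8.

Answer: 8 2 4 6 3 9 7 1 5 / 3 1 6 2 5 7 8 4 9 / 7 5 9 8 1 4 2 6 3 / 4 3 1 5 6 2 9 7 8 / 2 6 5 9 7 8 1 3 4 / 9 8 7 1 4 3 5 2 6 / 1 9 8 3 2 6 4 5 7 / 5 7 3 4 8 1 6 9 2 / 6 4 2 7 9 5 3 8 1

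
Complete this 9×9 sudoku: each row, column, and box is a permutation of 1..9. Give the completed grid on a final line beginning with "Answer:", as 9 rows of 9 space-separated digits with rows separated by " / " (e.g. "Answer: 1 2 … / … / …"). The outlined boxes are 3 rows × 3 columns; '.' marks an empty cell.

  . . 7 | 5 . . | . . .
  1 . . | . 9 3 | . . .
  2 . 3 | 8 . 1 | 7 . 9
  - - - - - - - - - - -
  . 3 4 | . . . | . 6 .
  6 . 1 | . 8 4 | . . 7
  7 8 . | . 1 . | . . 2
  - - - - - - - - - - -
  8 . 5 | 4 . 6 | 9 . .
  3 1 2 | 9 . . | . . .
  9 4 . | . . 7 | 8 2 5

Step 1. [r1c1∈{4}] nothing but 4 survives at r1c1, so r1c1=4.
Step 2. [r1c6∈{2}] r1c6's peers cover all but 2 ⇒ r1c6=2.
Step 3. [r1c5∈{6}] only 6 remains possible at r1c5. So r1c5=6.
Step 4. [r4c1∈{5}] only 5 remains possible at r4c1. So r4c1=5.
Step 5. [r6c6∈{5,9}] box 5 places 5 nowhere but r6c6. So r6c6=5.
Step 6. [r3c2∈{5,6}] r3c2 is the only open cell in row 3 admitting 6 ⇒ r3c2=6.
Step 7. [r3c8∈{4,5}] r3c8 is the only open cell in row 3 admitting 5 ⇒ r3c8=5.
Step 8. [r4c9∈{1,8}] row 4 places 8 nowhere but r4c9, so r4c9=8.
Step 9. [r1c8∈{1,3,8}] r1c8 is the only open cell in row 1 admitting 8. So r1c8=8.
Step 10. [r2c8∈{4}] r2c8's peers cover all but 4, so r2c8=4.
Step 11. [r7c8∈{1,3,7}] in col 8, 1 fits only at r7c8. So r7c8=1.
Step 12. [r4c5∈{2,7}] in col 5, 7 fits only at r4c5, so r4c5=7.
Step 13. [r6c3∈{9}] nothing but 9 survives at r6c3 ⇒ r6c3=9.
Step 14. [r6c8∈{3}] only 3 remains possible at r6c8. So r6c8=3.
Step 15. [r7c9∈{3}] nothing but 3 survives at r7c9. So r7c9=3.
Step 16. [r2c9∈{6}] r2c9's peers cover all but 6. So r2c9=6.
Step 17. [r5c4∈{2,3}] 3 has one home in row 5: r5c4. So r5c4=3.
Step 18. [r1c9∈{1}] only 1 remains possible at r1c9. So r1c9=1.
Step 19. [r8c9∈{4}] r8c9 is down to just 4. So r8c9=4.
Step 20. [r3c5∈{4}] nothing but 4 survives at r3c5 ⇒ r3c5=4.
Step 21. [r7c5∈{2}] r7c5 is down to just 2. So r7c5=2.
Step 22. [r8c6∈{8}] nothing but 8 survives at r8c6, so r8c6=8.
Step 23. [r8c7∈{6}] r8c7 is down to just 6, so r8c7=6.
Step 24. [r6c4∈{6}] r6c4 has the single candidate 6. So r6c4=6.
Step 25. [r2c2∈{5}] only 5 remains possible at r2c2, so r2c2=5.
Step 26. [r5c2∈{2}] r5c2 has the single candidate 2 ⇒ r5c2=2.
Step 27. [r4c4∈{2}] r4c4 is down to just 2, so r4c4=2.
Step 28. [r1c2∈{9}] r1c2's peers cover all but 9. So r1c2=9.
Step 29. [r4c6∈{9}] nothing but 9 survives at r4c6, so r4c6=9.
Step 30. [r2c3∈{8}] r2c3 is down to just 8, so r2c3=8.
Step 31. [r5c8∈{9}] nothing but 9 survives at r5c8. So r5c8=9.
Step 32. [r9c5∈{3}] r9c5's peers cover all but 3, so r9c5=3.
Step 33. [r9c3∈{6}] r9c3's peers cover all but 6, so r9c3=6.
Step 34. [r2c7∈{2}] r2c7 has the single candidate 2, so r2c7=2.
Step 35. [r9c4∈{1}] r9c4's peers cover all but 1, so r9c4=1.
Step 36. [r5c7∈{5}] r5c7's peers cover all but 5. So r5c7=5.
Step 37. [r6c7∈{4}] only 4 remains possible at r6c7. So r6c7=4.
Step 38. [r2c4∈{7}] r2c4 is down to just 7, so r2c4=7.
Step 39. [r8c8∈{7}] r8c8 is down to just 7, so r8c8=7.
Step 40. [r1c7∈{3}] nothing but 3 survives at r1c7, so r1c7=3.
Step 41. [r8c5∈{5}] r8c5 is down to just 5. So r8c5=5.
Step 42. [r4c7∈{1}] nothing but 1 survives at r4c7 ⇒ r4c7=1.
Step 43. [r7c2∈{7}] nothing but 7 survives at r7c2, so r7c2=7.

Answer: 4 9 7 5 6 2 3 8 1 / 1 5 8 7 9 3 2 4 6 / 2 6 3 8 4 1 7 5 9 / 5 3 4 2 7 9 1 6 8 / 6 2 1 3 8 4 5 9 7 / 7 8 9 6 1 5 4 3 2 / 8 7 5 4 2 6 9 1 3 / 3 1 2 9 5 8 6 7 4 / 9 4 6 1 3 7 8 2 5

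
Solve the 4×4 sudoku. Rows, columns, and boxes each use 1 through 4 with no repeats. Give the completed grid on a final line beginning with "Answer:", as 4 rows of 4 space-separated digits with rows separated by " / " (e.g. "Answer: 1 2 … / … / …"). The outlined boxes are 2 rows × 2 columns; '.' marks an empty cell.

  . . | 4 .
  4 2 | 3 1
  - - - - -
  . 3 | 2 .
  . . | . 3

Step 1. [r3c1∈{1}] nothing but 1 survives at r3c1 ⇒ r3c1=1.
Step 2. [r3c4∈{4}] r3c4 is down to just 4 ⇒ r3c4=4.
Step 3. [r4c1∈{2}] only 2 remains possible at r4c1. So r4c1=2.
Step 4. [r4c3∈{1}] r4c3 is down to just 1, so r4c3=1.
Step 5. [r1c4∈{2}] only 2 remains possible at r1c4. So r1c4=2.
Step 6. [r1c2∈{1}] r1c2's peers cover all but 1. So r1c2=1.
Step 7. [r4c2∈{4}] nothing but 4 survives at r4c2. So r4c2=4.
Step 8. [r1c1∈{3}] r1c1's peers cover all but 3 ⇒ r1c1=3.

Answer: 3 1 4 2 / 4 2 3 1 / 1 3 2 4 / 2 4 1 3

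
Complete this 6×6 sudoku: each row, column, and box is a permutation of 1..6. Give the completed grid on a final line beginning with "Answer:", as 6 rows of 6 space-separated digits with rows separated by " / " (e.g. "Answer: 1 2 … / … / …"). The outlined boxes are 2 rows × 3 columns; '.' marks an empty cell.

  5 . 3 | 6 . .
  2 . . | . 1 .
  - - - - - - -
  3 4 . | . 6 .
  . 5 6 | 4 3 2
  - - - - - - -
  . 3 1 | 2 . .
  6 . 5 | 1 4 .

Step 1. [r2c4∈{3,5}] 3 has one home in col 4: r2c4, so r2c4=3.
Step 2. [r2c6∈{4,5}] row 2 places 5 nowhere but r2c6, so r2c6=5.
Step 3. [r3c3∈{2}] only 2 remains possible at r3c3, so r3c3=2.
Step 4. [r1c6∈{4}] r1c6 is down to just 4 ⇒ r1c6=4.
Step 5. [r3c6∈{1}] r3c6 has the single candidate 1 ⇒ r3c6=1.
Step 6. [r6c6∈{3}] r6c6's peers cover all but 3 ⇒ r6c6=3.
Step 7. [r1c5∈{2}] r1c5 has the single candidate 2. So r1c5=2.
Step 8. [r4c1∈{1}] only 1 remains possible at r4c1. So r4c1=1.
Step 9. [r5c6∈{6}] only 6 remains possible at r5c6. So r5c6=6.
Step 10. [r6c2∈{2}] nothing but 2 survives at r6c2, so r6c2=2.
Step 11. [r5c5∈{5}] r5c5's peers cover all but 5 ⇒ r5c5=5.
Step 12. [r3c4∈{5}] r3c4's peers cover all but 5. So r3c4=5.
Step 13. [r5c1∈{4}] r5c1's peers cover all but 4 ⇒ r5c1=4.
Step 14. [r1c2∈{1}] r1c2 is down to just 1. So r1c2=1.
Step 15. [r2c2∈{6}] r2c2 is down to just 6. So r2c2=6.
Step 16. [r2c3∈{4}] r2c3's peers cover all but 4 ⇒ r2c3=4.

Answer: 5 1 3 6 2 4 / 2 6 4 3 1 5 / 3 4 2 5 6 1 / 1 5 6 4 3 2 / 4 3 1 2 5 6 / 6 2 5 1 4 3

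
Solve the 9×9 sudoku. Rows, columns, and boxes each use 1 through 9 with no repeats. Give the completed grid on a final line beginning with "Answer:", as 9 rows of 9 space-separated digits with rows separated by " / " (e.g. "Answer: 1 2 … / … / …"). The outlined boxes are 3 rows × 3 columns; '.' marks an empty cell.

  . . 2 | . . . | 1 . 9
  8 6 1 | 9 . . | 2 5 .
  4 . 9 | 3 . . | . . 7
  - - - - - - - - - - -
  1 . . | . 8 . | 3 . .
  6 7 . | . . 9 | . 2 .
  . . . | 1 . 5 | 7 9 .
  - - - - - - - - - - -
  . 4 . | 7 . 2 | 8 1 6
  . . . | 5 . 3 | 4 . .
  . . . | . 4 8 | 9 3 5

Step 1. [r4c9∈{4}] nothing but 4 survives at r4c9 ⇒ r4c9=4.
Step 2. [r6c5∈{2,3,6}] in row 6, 6 fits only at r6c5, so r6c5=6.
Step 3. [r1c1∈{3,5,7}] in box 1, 7 fits only at r1c1, so r1c1=7.
Step 4. [r1c8∈{4,6,8}] col 8 places 4 nowhere but r1c8 ⇒ r1c8=4.
Step 5. [r9c1∈{2}] nothing but 2 survives at r9c1, so r9c1=2.
Step 6. [r6c1∈{3}] r6c1's peers cover all but 3. So r6c1=3.
Step 7. [r4c2∈{2,5,9}] in row 4, 9 fits only at r4c2. So r4c2=9.
Step 8. [r8c5∈{1,9}] r8c5 is the only open cell in box 8 admitting 1 ⇒ r8c5=1.
Step 9. [r6c9∈{8}] r6c9 has the single candidate 8 ⇒ r6c9=8.
Step 10. [r8c3∈{6,7,8}] across row 8, 6 lands solely at r8c3 ⇒ r8c3=6.
Step 11. [r4c3∈{5}] r4c3 has the single candidate 5 ⇒ r4c3=5.
Step 12. [r1c6∈{6}] r1c6's peers cover all but 6, so r1c6=6.
Step 13. [r3c2∈{5}] only 5 remains possible at r3c2, so r3c2=5.
Step 14. [r4c6∈{7}] r4c6 has the single candidate 7, so r4c6=7.
Step 15. [r5c3∈{4,8}] r5c3 is the only open cell in row 5 admitting 8, so r5c3=8.
Step 16. [r4c8∈{6}] r4c8 is down to just 6. So r4c8=6.
Step 17. [r7c1∈{5,9}] across row 7, 5 lands solely at r7c1. So r7c1=5.
Step 18. [r2c6∈{4}] r2c6 is down to just 4. So r2c6=4.
Step 19. [r2c9∈{3}] nothing but 3 survives at r2c9 ⇒ r2c9=3.
Step 20. [r5c4∈{4}] r5c4's peers cover all but 4. So r5c4=4.
Step 21. [r9c4∈{6}] r9c4 has the single candidate 6. So r9c4=6.
Step 22. [r5c5∈{3}] r5c5 has the single candidate 3, so r5c5=3.
Step 23. [r8c8∈{7}] r8c8 is down to just 7, so r8c8=7.
Step 24. [r8c9∈{2}] only 2 remains possible at r8c9, so r8c9=2.
Step 25. [r9c2∈{1}] r9c2's peers cover all but 1. So r9c2=1.
Step 26. [r5c7∈{5}] nothing but 5 survives at r5c7, so r5c7=5.
Step 27. [r5c9∈{1}] r5c9 has the single candidate 1 ⇒ r5c9=1.
Step 28. [r4c4∈{2}] r4c4's peers cover all but 2 ⇒ r4c4=2.
Step 29. [r8c2∈{8}] r8c2's peers cover all but 8. So r8c2=8.
Step 30. [r1c5∈{5}] only 5 remains possible at r1c5. So r1c5=5.
Step 31. [r3c8∈{8}] r3c8 has the single candidate 8. So r3c8=8.
Step 32. [r2c5∈{7}] r2c5 has the single candidate 7 ⇒ r2c5=7.
Step 33. [r9c3∈{7}] r9c3's peers cover all but 7 ⇒ r9c3=7.
Step 34. [r3c6∈{1}] nothing but 1 survives at r3c6 ⇒ r3c6=1.
Step 35. [r7c5∈{9}] nothing but 9 survives at r7c5, so r7c5=9.
Step 36. [r1c4∈{8}] r1c4 has the single candidate 8 ⇒ r1c4=8.
Step 37. [r1c2∈{3}] nothing but 3 survives at r1c2. So r1c2=3.
Step 38. [r6c2∈{2}] r6c2 is down to just 2, so r6c2=2.
Step 39. [r3c5∈{2}] only 2 remains possible at r3c5, so r3c5=2.
Step 40. [r6c3∈{4}] only 4 remains possible at r6c3, so r6c3=4.
Step 41. [r3c7∈{6}] r3c7 has the single candidate 6. So r3c7=6.
Step 42. [r8c1∈{9}] r8c1 is down to just 9 ⇒ r8c1=9.
Step 43. [r7c3∈{3}] r7c3 has the single candidate 3. So r7c3=3.

Answer: 7 3 2 8 5 6 1 4 9 / 8 6 1 9 7 4 2 5 3 / 4 5 9 3 2 1 6 8 7 / 1 9 5 2 8 7 3 6 4 / 6 7 8 4 3 9 5 2 1 / 3 2 4 1 6 5 7 9 8 / 5 4 3 7 9 2 8 1 6 / 9 8 6 5 1 3 4 7 2 / 2 1 7 6 4 8 9 3 5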